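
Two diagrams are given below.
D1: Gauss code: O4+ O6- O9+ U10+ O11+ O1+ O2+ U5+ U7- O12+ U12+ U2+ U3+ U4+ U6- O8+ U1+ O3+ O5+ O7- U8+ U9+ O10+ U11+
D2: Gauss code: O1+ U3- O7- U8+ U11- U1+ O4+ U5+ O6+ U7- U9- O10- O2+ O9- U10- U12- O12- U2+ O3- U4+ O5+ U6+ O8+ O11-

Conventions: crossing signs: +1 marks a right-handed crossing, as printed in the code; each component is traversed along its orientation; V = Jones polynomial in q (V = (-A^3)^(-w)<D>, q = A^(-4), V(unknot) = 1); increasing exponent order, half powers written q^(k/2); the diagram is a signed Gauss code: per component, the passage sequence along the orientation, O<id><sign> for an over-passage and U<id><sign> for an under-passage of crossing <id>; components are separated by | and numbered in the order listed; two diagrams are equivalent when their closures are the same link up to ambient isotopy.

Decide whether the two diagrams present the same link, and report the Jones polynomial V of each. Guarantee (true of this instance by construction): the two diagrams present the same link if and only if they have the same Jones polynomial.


same link: no
V(D1) = q^2 + 2q^4 - 2q^5 + q^6 - 2q^7 + q^8  [12 crossings, <D> = A^-8 - 2A^-4 + 1 - 2A^4 + 2A^8 + A^16, w = +8]
V(D2) = q^-1 - 1 + 2q - 2q^2 + 2q^3 - 2q^4 + q^5  (w 0, c 12, <D> = A^-20 - 2A^-16 + 2A^-12 - 2A^-8 + 2A^-4 - 1 + A^4)
note: V(q) takes 2 values over 2 diagrams, fixing the grouping


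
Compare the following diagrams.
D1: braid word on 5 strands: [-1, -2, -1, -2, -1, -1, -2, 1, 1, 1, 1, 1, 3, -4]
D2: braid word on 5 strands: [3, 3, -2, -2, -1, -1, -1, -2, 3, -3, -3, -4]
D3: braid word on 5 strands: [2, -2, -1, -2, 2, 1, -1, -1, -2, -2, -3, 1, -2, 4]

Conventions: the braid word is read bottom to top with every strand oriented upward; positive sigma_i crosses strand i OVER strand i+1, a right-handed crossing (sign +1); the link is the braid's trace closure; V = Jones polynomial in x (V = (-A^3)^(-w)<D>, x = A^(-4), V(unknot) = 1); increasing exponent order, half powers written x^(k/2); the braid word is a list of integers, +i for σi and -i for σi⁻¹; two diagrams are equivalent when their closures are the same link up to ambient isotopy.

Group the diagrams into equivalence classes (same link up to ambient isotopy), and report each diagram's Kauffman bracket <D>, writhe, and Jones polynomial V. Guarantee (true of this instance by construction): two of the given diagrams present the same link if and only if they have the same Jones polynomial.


classes: {D1} | {D2} | {D3}
V(D1) = -x^-5 + x^-4 - x^-3 + 2x^-2 - x^-1 + 2 - x  [14 crossings, <D> = -A^-10 + 2A^-6 - A^-2 + 2A^2 - A^6 + A^10 - A^14, w = -2]
V(D2) = x^-8 - 2x^-7 + x^-6 - 2x^-5 + 2x^-4 + x^-2  [12 crossings, <D> = A^-10 + 2A^-2 - 2A^2 + A^6 - 2A^10 + A^14, w = -6]
V(D3) = -x^-6 + x^-5 - x^-4 + 2x^-3 - x^-2 + x^-1  [14 crossings, <D> = A^-8 - A^-4 + 2 - A^4 + A^8 - A^12, w = -4]
note: 3 values of V(x) split the 3 diagrams


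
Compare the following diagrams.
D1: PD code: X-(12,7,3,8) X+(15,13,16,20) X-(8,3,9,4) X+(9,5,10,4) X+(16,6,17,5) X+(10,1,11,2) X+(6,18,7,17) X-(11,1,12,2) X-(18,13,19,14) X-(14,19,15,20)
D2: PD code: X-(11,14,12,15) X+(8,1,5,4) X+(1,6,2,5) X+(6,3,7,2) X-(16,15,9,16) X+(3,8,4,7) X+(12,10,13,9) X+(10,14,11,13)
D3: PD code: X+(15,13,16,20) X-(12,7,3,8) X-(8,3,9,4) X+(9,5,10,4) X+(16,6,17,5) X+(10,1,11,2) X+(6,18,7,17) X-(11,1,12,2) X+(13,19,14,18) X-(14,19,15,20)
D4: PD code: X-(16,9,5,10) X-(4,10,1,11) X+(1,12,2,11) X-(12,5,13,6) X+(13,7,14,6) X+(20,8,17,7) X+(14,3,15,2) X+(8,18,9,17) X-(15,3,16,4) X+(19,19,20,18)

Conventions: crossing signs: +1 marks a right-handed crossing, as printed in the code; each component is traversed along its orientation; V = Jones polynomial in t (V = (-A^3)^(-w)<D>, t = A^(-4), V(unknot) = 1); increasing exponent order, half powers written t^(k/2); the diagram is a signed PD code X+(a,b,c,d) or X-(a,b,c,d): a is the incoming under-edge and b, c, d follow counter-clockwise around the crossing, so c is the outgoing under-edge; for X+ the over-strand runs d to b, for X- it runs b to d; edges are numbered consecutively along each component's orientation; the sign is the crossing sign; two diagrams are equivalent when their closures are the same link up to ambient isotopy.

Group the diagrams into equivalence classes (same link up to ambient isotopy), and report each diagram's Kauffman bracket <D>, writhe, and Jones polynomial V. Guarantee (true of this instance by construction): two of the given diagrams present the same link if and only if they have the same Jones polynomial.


equivalence classes: {D1, D3, D4} | {D2}
D1 (bracket A^-12 + A^-8 + A^-4 + 1; 10 crossings at w = 0): V = 1 + t + t^2 + t^3
V(D2) = t + t^2 + t^3 + t^6  (w +4, c 8, <D> = A^-12 + 1 + A^4 + A^8)
V(D3) = 1 + t + t^2 + t^3  (w +2, c 10, <D> = A^-6 + A^-2 + A^2 + A^6)
D4 (bracket A^-6 + A^-2 + A^2 + A^6; 10 crossings at w = +2): V = 1 + t + t^2 + t^3
observation: comparing 4 Jones polynomials yields 2 groups


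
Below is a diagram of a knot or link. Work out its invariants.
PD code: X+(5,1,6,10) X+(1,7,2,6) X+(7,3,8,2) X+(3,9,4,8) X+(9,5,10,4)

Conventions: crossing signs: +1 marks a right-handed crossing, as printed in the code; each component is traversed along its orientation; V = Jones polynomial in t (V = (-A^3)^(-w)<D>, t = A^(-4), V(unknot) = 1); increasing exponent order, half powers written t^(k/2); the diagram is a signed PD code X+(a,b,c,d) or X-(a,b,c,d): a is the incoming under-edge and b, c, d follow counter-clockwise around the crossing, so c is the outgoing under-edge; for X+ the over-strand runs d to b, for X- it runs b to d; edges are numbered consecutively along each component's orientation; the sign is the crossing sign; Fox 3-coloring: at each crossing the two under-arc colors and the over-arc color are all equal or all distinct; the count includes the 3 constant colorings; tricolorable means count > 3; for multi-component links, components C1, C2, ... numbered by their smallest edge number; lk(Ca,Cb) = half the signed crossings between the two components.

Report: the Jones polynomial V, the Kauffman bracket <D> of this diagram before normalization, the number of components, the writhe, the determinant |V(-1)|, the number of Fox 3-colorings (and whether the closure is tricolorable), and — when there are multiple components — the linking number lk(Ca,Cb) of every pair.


V(t) = t^2 + t^4 - t^5 + t^6 - t^7
bracket: A^-13 - A^-9 + A^-5 - A^-1 - A^7, w = +5
1 component, writhe +5, over 5 crossings
det 5, colorings 3 of 3^5 — not tricolorable
observation: w = +5 (over 5 crossings) is diagram-only; (-A^3)^(-5) removes it from V


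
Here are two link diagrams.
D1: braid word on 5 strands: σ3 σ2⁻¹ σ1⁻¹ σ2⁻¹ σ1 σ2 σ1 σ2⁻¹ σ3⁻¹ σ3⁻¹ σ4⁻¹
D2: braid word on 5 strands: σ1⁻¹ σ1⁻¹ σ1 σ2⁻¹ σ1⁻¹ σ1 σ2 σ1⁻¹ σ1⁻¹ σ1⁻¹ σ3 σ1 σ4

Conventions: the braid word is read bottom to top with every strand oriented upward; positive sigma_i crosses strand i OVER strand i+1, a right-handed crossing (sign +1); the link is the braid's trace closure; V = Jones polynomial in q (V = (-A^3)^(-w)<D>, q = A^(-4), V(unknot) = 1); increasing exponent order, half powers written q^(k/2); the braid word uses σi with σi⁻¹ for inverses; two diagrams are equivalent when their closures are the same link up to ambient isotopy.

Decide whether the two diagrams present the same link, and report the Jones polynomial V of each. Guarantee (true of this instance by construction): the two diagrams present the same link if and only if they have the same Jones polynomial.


same link: no
V(D1) = -q^(-1/2) - q^(1/2)  [11 crossings, <D> = A^-11 + A^-7, w = -3]
V(D2) = q^(-9/2) - q^(-5/2) - q^(-3/2) - q^(-1/2)  [13 crossings, <D> = A^-1 + A^3 + A^7 - A^15, w = -1]
insight: 2 classes among 2 diagrams; unequal V(q) rules out equality


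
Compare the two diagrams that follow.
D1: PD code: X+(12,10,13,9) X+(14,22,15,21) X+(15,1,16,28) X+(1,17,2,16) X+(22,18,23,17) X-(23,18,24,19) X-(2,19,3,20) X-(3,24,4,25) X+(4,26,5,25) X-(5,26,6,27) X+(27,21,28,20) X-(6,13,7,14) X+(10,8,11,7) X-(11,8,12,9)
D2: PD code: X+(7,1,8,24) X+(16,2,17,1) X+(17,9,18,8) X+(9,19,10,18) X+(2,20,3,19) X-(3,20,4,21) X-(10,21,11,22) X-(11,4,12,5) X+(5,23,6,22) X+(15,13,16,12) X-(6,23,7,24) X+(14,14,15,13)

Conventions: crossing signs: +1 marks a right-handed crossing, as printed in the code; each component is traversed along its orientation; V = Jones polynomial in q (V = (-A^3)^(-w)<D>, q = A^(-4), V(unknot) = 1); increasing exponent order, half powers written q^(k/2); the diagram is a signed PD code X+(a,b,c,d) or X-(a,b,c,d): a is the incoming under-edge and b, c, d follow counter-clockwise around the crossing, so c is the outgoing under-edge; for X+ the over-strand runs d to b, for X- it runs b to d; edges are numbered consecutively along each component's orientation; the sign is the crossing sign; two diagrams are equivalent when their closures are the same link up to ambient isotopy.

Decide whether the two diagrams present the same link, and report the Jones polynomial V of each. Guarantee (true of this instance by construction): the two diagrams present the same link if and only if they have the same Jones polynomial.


equivalent: yes
V(D1) = 1  (w +2, c 14, <D> = A^6)
V(D2) = 1  [12 crossings, <D> = A^12, w = +4]
key observation: from 14 to 12 crossings by R-moves: one link, two diagrams


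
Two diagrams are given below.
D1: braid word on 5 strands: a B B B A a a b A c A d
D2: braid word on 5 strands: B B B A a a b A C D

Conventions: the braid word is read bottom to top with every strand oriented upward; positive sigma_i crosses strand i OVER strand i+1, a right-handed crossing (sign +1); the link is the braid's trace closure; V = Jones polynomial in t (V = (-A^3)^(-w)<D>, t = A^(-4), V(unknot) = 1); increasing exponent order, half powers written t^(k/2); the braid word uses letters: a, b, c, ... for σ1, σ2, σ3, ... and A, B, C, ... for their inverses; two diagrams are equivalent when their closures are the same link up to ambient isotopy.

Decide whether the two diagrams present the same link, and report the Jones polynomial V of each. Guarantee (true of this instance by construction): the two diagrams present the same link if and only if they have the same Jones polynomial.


equivalent: yes
V(D1) = -t^-4 + t^-3 + t^-1  (w 0, c 12, <D> = A^4 + A^12 - A^16)
D2 (bracket A^-8 + 1 - A^4; 10 crossings at w = -4): V = -t^-4 + t^-3 + t^-1
why: all 2 diagrams share one V(t), hence one class


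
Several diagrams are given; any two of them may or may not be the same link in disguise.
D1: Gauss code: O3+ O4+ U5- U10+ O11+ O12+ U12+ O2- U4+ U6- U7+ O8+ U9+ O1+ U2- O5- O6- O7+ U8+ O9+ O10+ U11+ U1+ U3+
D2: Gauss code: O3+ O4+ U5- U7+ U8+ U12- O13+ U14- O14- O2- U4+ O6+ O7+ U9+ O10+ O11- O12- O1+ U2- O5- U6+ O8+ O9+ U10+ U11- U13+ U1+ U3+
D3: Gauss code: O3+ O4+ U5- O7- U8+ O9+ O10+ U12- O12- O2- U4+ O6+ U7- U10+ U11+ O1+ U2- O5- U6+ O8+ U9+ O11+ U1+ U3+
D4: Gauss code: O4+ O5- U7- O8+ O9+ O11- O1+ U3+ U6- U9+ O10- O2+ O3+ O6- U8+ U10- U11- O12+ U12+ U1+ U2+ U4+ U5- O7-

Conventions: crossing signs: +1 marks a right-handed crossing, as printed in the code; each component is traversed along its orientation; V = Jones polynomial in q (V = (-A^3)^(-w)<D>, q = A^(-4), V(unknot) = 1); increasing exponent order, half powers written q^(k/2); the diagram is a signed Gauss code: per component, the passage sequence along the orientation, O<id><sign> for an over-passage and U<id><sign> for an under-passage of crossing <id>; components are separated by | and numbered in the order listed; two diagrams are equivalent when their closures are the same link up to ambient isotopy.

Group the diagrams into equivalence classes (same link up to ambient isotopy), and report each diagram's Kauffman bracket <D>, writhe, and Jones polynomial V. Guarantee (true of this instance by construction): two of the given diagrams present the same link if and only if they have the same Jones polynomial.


classes: {D1, D2, D3} | {D4}
V(D1) = 2q - 2q^2 + 3q^3 - 3q^4 + 2q^5 - 2q^6 + q^7  [12 crossings, <D> = A^-10 - 2A^-6 + 2A^-2 - 3A^2 + 3A^6 - 2A^10 + 2A^14, w = +6]
V(D2) = 2q - 2q^2 + 3q^3 - 3q^4 + 2q^5 - 2q^6 + q^7  [14 crossings, <D> = A^-16 - 2A^-12 + 2A^-8 - 3A^-4 + 3 - 2A^4 + 2A^8, w = +4]
V(D3) = 2q - 2q^2 + 3q^3 - 3q^4 + 2q^5 - 2q^6 + q^7  [12 crossings, <D> = A^-16 - 2A^-12 + 2A^-8 - 3A^-4 + 3 - 2A^4 + 2A^8, w = +4]
V(D4) = 1  [12 crossings, <D> = A^6, w = +2]
note: 2 classes among 4 diagrams; unequal V(q) rules out equality


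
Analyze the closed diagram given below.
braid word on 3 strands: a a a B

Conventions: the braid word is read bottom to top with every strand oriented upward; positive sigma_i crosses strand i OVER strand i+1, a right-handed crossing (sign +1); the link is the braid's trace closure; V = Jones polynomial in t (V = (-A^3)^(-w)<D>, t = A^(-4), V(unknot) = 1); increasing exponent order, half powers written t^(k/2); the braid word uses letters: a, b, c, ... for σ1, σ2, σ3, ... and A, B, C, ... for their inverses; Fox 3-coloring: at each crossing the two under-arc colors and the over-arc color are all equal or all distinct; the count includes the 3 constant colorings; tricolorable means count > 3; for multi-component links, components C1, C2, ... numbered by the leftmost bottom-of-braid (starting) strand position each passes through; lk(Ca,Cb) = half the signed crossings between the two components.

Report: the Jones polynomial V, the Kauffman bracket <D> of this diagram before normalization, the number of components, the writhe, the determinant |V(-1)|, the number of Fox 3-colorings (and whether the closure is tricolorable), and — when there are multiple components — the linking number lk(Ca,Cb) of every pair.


V = t + t^3 - t^4
<D> = -A^-10 + A^-6 + A^2 (w = +2)
1 component over 4 crossings, w = +2
9 Fox colorings among 3^4, |V(-1)| = 3: tricolorable
why: the span of V is 3, forcing >= 3 crossings in any diagram


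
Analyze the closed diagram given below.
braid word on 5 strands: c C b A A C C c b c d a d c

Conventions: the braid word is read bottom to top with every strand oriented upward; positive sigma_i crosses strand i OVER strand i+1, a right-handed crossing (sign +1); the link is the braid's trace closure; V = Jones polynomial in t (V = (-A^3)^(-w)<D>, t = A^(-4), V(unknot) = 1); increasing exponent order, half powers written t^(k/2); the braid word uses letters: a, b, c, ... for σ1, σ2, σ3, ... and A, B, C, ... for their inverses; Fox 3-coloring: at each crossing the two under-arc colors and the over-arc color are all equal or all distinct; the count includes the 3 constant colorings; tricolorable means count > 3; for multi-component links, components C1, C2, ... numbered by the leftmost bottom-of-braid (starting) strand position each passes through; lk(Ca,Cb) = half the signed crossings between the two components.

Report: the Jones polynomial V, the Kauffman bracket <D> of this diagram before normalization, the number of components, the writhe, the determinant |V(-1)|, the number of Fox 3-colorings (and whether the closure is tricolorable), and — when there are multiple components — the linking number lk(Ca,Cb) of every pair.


V(t) = t + 2t^3 + t^5
bracket: A^-8 + 2 + A^8, w = +4
3 components, writhe +4, over 14 crossings
lk(C1,C2) = +1
linking number lk(C1,C3) = 0
lk(C2,C3): +1
det 4, colorings 3 of 3^14 — not tricolorable
observation: the 3 component pairs carry total linking +2


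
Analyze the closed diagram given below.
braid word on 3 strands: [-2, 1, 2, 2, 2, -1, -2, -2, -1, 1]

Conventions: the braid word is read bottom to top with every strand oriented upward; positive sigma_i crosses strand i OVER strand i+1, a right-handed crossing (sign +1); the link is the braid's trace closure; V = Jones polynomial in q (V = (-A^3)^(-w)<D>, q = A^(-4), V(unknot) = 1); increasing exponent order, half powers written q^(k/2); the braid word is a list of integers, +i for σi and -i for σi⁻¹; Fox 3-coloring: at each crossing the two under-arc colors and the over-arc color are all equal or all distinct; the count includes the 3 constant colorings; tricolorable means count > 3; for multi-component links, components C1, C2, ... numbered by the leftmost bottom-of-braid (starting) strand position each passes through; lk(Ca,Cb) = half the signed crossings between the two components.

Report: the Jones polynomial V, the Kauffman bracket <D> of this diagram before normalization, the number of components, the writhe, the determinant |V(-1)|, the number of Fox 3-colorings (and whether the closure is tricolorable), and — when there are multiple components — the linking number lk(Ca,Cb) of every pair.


V(q) = -q^-3 + q^-2 - q^-1 + 3 - q + q^2 - q^3
bracket: -A^-12 + A^-8 - A^-4 + 3 - A^4 + A^8 - A^12, w = 0
1 component, writhe 0, over 10 crossings
det 9, colorings 27 of 3^10 — tricolorable
observation: w = 0 shifts under R1 moves; the (-A^3)^(0) factor cancels that in V


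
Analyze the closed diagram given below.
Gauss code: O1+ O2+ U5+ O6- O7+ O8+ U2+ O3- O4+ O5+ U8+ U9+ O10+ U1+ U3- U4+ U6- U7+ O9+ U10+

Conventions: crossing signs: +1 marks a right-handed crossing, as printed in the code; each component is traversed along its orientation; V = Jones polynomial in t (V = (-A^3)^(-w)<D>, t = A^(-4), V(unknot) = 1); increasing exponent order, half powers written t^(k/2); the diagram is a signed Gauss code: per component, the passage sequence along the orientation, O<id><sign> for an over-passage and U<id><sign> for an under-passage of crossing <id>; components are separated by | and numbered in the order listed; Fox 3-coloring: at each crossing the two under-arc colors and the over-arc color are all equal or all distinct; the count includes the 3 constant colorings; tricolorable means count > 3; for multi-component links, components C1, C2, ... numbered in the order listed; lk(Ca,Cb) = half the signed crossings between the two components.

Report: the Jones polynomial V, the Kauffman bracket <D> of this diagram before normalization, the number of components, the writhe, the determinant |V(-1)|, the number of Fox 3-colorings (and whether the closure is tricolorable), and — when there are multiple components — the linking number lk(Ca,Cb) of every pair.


Jones polynomial: V(t) = t^2 + 2t^4 - 2t^5 + t^6 - 2t^7 + t^8
<D> = A^-14 - 2A^-10 + A^-6 - 2A^-2 + 2A^2 + A^10; writhe +6
components 1, writhe +6 (10 crossings)
3-colorings: 27 of 3^10, det 9 — tricolorable
note: w = +6 shifts under R1 moves; the (-A^3)^(-6) factor cancels that in V


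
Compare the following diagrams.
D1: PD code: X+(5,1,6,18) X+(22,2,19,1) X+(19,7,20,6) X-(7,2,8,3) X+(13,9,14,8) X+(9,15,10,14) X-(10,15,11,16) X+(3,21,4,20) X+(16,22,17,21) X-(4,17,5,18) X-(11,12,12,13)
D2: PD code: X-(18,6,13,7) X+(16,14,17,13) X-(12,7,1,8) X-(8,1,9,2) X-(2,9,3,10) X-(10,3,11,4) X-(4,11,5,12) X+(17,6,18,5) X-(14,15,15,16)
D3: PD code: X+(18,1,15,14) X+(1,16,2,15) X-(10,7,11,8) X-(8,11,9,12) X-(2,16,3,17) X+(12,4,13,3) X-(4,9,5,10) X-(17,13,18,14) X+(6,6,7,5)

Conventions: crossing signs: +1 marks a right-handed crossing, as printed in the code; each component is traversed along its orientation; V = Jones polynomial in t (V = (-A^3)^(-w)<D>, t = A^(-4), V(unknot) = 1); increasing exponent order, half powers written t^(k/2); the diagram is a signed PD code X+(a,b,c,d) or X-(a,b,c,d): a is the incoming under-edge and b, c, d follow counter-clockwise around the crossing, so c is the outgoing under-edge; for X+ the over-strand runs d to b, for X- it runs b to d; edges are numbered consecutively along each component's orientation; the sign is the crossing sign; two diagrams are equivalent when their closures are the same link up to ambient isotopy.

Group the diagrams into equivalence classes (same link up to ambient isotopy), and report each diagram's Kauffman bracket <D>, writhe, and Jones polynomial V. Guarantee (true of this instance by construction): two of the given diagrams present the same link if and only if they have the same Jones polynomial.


classes: {D1} | {D2} | {D3}
V(D1) = -t^(1/2) + t^(3/2) - t^(5/2) - t^(9/2)  [11 crossings, <D> = A^-9 + A^-1 - A^3 + A^7, w = +3]
D2 (bracket A^-9 + A^-5 + A^-1 - A^15; 9 crossings at w = -5): V = t^(-15/2) - t^(-7/2) - t^(-5/2) - t^(-3/2)
V(D3) = t^(-9/2) - t^(-5/2) - t^(-3/2) - t^(-1/2)  (w -1, c 9, <D> = A^-1 + A^3 + A^7 - A^15)
insight: comparing 3 Jones polynomials yields 3 groups


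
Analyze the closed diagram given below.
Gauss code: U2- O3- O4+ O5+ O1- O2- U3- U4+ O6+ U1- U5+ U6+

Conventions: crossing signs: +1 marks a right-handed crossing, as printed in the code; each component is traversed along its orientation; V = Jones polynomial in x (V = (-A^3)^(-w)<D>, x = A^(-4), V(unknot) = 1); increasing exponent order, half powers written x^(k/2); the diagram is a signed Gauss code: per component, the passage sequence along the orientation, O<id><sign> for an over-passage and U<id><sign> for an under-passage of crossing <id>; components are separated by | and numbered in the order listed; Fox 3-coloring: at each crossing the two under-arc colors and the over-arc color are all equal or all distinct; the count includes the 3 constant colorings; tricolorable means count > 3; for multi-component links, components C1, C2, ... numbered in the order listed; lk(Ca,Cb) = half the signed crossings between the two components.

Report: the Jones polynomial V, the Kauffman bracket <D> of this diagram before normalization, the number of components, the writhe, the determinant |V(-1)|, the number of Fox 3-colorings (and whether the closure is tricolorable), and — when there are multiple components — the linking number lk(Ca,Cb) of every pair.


V(x) = 1
bracket: 1, w = 0
1 component, writhe 0, over 6 crossings
det 1, colorings 3 of 3^6 — not tricolorable
observation: w = 0 (over 6 crossings) is diagram-only; (-A^3)^(0) removes it from V


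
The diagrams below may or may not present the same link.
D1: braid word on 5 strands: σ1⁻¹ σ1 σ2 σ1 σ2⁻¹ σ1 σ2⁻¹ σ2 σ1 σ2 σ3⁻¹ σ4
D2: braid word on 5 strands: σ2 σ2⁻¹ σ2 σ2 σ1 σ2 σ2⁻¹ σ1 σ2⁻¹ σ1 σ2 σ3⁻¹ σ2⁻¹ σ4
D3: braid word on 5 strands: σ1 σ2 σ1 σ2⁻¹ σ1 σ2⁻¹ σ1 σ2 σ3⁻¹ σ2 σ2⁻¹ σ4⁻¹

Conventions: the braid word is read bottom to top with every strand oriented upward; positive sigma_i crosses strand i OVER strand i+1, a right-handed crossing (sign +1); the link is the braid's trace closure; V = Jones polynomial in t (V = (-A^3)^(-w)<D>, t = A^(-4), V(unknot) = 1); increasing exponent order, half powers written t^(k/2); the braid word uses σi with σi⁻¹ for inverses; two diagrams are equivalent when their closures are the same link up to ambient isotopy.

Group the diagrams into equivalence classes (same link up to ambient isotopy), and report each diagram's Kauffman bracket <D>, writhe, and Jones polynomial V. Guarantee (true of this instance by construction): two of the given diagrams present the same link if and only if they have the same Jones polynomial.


classes: {D1, D2, D3}
V(D1) = t - t^2 + 2t^3 - t^4 + t^5 - t^6  [12 crossings, <D> = -A^-12 + A^-8 - A^-4 + 2 - A^4 + A^8, w = +4]
D2 (bracket -A^-12 + A^-8 - A^-4 + 2 - A^4 + A^8; 14 crossings at w = +4): V = t - t^2 + 2t^3 - t^4 + t^5 - t^6
V(D3) = t - t^2 + 2t^3 - t^4 + t^5 - t^6  (w +2, c 12, <D> = -A^-18 + A^-14 - A^-10 + 2A^-6 - A^-2 + A^2)
insight: all 3 diagrams share one V(t), hence one class


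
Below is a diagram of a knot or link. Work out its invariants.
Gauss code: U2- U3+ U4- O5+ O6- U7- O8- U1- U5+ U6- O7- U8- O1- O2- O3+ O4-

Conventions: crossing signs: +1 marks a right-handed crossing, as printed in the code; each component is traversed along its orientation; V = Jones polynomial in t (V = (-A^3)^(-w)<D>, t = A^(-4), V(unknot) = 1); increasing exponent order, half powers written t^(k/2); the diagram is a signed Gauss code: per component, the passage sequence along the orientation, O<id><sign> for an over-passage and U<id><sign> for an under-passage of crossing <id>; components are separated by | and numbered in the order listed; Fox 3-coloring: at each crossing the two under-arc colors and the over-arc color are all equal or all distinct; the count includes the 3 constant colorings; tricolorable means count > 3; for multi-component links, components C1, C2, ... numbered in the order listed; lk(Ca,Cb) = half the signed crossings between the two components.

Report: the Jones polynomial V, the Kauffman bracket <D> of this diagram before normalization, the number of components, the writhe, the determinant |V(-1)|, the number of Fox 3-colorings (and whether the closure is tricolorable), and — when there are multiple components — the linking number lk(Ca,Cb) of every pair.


V = -t^-4 + t^-3 + t^-1
<D> = A^-8 + 1 - A^4 (w = -4)
1 component over 8 crossings, w = -4
9 Fox colorings among 3^8, |V(-1)| = 3: tricolorable
why: w = -4 shifts under R1 moves; the (-A^3)^(4) factor cancels that in V


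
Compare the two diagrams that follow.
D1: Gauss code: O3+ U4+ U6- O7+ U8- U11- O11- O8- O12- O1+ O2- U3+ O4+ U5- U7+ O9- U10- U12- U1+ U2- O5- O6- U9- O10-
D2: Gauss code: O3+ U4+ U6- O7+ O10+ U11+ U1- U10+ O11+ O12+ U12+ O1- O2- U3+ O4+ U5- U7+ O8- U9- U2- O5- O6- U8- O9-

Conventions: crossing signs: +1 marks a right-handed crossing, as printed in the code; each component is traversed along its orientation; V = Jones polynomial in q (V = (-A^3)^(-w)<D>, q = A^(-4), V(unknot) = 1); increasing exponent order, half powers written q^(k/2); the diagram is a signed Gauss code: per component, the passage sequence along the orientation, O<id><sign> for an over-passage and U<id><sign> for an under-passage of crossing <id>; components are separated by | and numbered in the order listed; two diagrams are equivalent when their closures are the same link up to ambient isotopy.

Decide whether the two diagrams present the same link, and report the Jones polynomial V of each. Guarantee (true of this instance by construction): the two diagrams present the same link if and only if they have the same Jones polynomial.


equivalent: yes
V(D1) = -q^-5 + q^-4 - q^-3 + 2q^-2 - q^-1 + 2 - q  (w -4, c 12, <D> = -A^-16 + 2A^-12 - A^-8 + 2A^-4 - 1 + A^4 - A^8)
V(D2) = -q^-5 + q^-4 - q^-3 + 2q^-2 - q^-1 + 2 - q  [12 crossings, <D> = -A^-4 + 2 - A^4 + 2A^8 - A^12 + A^16 - A^20, w = 0]
key observation: one V(q) for all 2 diagrams — one class (guaranteed)


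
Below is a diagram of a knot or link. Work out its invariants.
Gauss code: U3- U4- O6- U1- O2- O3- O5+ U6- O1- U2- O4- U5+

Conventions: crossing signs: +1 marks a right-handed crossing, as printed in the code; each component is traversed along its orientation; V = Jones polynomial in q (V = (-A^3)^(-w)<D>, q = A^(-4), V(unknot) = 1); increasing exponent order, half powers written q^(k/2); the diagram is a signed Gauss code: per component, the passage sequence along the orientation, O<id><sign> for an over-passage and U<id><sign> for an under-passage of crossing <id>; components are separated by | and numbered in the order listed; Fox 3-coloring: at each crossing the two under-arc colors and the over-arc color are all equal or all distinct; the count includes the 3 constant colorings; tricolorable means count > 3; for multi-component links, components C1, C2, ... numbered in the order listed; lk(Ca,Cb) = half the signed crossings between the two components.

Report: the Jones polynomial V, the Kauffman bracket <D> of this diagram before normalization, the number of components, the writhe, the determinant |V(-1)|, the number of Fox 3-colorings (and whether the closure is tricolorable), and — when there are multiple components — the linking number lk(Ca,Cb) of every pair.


V = -q^-4 + q^-3 + q^-1
<D> = A^-8 + 1 - A^4 (w = -4)
1 component over 6 crossings, w = -4
9 Fox colorings among 3^6, |V(-1)| = 3: tricolorable
why: w = -4 (over 6 crossings) is diagram-only; (-A^3)^(4) removes it from V


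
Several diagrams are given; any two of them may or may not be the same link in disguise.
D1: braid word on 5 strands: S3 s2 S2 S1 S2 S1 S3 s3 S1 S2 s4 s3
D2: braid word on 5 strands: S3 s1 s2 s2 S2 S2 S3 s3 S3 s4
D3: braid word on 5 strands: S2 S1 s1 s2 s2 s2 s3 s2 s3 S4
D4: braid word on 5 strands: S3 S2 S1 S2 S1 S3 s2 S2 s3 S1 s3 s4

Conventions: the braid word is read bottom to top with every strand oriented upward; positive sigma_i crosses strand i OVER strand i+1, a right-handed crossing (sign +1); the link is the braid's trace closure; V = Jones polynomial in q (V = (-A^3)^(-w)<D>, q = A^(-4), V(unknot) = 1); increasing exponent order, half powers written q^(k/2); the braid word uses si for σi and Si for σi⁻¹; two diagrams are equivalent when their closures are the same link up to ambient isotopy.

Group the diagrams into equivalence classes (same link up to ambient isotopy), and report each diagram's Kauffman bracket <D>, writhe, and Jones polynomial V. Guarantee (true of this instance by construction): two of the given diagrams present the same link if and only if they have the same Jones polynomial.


grouping into links: {D1, D4} | {D2} | {D3}
V(D1) = q^-6 + q^-3 + q^-2 + q^-1  (w -4, c 12, <D> = A^-8 + A^-4 + 1 + A^12)
V(D2) = q^-3 + q^-2 + q^-1 + 1  (w 0, c 10, <D> = 1 + A^4 + A^8 + A^12)
V(D3) = q + q^2 + q^3 + q^6  (w +4, c 10, <D> = A^-12 + 1 + A^4 + A^8)
V(D4) = q^-6 + q^-3 + q^-2 + q^-1  [12 crossings, <D> = A^-8 + A^-4 + 1 + A^12, w = -4]
why: 3 classes among 4 diagrams; unequal V(q) rules out equality


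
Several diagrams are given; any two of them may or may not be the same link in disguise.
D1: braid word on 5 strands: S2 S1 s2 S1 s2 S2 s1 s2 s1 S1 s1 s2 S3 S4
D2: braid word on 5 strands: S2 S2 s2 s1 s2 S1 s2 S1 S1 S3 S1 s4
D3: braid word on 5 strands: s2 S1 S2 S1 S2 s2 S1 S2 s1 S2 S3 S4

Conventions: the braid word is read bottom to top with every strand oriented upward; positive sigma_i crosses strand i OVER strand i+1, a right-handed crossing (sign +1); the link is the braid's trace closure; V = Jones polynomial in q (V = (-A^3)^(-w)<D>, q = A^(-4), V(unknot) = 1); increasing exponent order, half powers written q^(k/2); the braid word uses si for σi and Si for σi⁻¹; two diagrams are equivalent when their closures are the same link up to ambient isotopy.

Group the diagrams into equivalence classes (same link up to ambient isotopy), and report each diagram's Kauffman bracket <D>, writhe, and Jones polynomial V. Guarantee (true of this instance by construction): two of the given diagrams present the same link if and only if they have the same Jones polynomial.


grouping into links: {D1} | {D2} | {D3}
V(D1) = 1 + q + q^2 + q^3  (w 0, c 14, <D> = A^-12 + A^-8 + A^-4 + 1)
V(D2) = q^-5 - 2q^-4 + 3q^-3 - q^-2 + 3q^-1 - 1 + q  (w -2, c 12, <D> = A^-10 - A^-6 + 3A^-2 - A^2 + 3A^6 - 2A^10 + A^14)
V(D3) = q^-5 + 2q^-3 + q^-1  [12 crossings, <D> = A^-14 + 2A^-6 + A^2, w = -6]
why: 3 values of V(q) split the 3 diagrams


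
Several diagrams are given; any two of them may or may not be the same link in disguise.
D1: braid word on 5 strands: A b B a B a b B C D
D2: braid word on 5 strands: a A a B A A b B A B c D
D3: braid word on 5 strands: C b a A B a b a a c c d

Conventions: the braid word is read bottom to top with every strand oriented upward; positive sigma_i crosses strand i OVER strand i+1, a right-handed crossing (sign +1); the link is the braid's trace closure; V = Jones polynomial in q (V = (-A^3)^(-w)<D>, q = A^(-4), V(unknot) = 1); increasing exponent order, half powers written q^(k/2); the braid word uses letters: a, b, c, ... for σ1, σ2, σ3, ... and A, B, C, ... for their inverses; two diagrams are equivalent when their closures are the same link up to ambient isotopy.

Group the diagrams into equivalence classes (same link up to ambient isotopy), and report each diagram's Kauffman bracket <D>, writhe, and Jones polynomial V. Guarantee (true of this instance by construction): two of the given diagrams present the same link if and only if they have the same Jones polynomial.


grouping into links: {D1} | {D2} | {D3}
V(D1) = 1  (w -2, c 10, <D> = A^-6)
D2 (bracket A^-8 - A^-4 + 2 - A^4 + A^8 - A^12; 12 crossings at w = -4): V = -q^-6 + q^-5 - q^-4 + 2q^-3 - q^-2 + q^-1
V(D3) = q + q^3 - q^4  [12 crossings, <D> = -A^2 + A^6 + A^14, w = +6]
why: comparing 3 Jones polynomials yields 3 groups


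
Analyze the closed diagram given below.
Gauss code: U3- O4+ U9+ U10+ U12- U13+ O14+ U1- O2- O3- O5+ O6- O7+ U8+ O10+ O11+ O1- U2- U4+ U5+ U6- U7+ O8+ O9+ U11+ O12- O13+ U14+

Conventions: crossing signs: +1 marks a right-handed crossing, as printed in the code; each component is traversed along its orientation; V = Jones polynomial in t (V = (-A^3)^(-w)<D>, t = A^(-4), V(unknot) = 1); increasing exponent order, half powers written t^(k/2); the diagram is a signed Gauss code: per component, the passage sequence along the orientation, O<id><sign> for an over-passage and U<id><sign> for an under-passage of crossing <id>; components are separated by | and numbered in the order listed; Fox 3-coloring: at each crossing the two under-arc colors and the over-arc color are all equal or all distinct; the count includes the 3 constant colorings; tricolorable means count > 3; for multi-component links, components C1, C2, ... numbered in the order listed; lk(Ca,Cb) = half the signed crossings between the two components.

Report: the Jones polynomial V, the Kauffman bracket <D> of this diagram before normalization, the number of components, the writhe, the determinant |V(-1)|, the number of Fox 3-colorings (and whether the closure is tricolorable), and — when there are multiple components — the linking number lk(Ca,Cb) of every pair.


V = t - t^2 + 2t^3 - t^4 + t^5 - t^6
<D> = -A^-12 + A^-8 - A^-4 + 2 - A^4 + A^8 (w = +4)
1 component over 14 crossings, w = +4
3 Fox colorings among 3^14, |V(-1)| = 7: not tricolorable
why: w = +4 shifts under R1 moves; the (-A^3)^(-4) factor cancels that in V


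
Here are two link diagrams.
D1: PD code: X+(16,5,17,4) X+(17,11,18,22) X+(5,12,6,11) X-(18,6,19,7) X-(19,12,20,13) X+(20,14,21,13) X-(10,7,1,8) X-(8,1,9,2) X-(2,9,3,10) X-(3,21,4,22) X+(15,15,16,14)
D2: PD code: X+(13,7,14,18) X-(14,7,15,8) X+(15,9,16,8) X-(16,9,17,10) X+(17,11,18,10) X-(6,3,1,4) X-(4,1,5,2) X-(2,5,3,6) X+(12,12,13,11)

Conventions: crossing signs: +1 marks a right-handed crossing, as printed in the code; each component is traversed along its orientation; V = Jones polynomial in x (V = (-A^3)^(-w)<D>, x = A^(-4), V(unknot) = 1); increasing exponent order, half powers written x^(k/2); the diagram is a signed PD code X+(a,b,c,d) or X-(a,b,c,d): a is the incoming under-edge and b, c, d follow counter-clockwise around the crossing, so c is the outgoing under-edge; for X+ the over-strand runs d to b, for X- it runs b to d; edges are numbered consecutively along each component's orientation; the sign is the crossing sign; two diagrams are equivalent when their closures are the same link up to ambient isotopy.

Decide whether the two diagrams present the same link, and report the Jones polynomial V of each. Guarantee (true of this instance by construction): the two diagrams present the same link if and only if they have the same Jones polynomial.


equivalent: yes
D1 (bracket A^-1 + A^3 + A^7 - A^15; 11 crossings at w = -1): V = x^(-9/2) - x^(-5/2) - x^(-3/2) - x^(-1/2)
D2 (bracket A^-1 + A^3 + A^7 - A^15; 9 crossings at w = -1): V = x^(-9/2) - x^(-5/2) - x^(-3/2) - x^(-1/2)
key observation: all 2 diagrams share one V(x), hence one class


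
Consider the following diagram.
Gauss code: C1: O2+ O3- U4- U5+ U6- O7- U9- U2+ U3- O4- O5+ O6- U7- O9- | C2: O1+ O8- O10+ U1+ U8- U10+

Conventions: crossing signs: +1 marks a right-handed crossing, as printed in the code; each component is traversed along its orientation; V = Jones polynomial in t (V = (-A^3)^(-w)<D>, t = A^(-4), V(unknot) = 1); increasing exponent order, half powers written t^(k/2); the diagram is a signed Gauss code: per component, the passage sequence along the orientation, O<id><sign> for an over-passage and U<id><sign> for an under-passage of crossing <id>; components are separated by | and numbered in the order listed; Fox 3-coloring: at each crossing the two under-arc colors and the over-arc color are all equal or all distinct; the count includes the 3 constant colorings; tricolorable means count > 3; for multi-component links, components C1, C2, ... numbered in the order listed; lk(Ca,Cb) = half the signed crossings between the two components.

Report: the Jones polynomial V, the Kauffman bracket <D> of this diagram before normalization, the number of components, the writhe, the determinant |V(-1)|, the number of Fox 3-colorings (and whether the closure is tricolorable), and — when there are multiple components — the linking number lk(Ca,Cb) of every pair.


V(t) = t^(-9/2) - t^(-5/2) - t^(-3/2) - t^(-1/2)
bracket: -A^-4 - 1 - A^4 + A^12, w = -2
2 components, writhe -2, over 10 crossings
lk(C1,C2) = 0
det 0, colorings 27 of 3^10 — tricolorable
observation: det 0 = |V(-1)|; divisible by 3, so tricolorable


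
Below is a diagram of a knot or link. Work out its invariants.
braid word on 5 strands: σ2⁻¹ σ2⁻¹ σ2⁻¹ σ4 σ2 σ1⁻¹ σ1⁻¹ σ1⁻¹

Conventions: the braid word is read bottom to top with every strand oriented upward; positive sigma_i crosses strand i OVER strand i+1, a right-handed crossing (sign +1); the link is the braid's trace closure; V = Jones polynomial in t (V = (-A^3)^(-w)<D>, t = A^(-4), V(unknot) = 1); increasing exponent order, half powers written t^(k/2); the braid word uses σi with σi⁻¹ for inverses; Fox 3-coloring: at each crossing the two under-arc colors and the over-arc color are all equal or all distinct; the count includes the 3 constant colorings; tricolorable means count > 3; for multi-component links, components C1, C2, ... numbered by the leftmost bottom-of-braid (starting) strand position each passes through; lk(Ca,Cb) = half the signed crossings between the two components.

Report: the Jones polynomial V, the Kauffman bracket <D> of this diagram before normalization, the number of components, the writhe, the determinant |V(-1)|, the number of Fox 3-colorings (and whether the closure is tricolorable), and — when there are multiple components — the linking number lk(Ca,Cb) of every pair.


Jones polynomial: V(t) = -t^-7 + t^-4 + 2t^-3 + t^-2 + t^-1
<D> = A^-8 + A^-4 + 2 + A^4 - A^16; writhe -4
components 3, writhe -4 (8 crossings)
linking number lk(C1,C2) = -1
lk(C1,C3): 0
lk(C2,C3) = 0
3-colorings: 27 of 3^8, det 0 — tricolorable
note: the 3 component pairs carry total linking -1


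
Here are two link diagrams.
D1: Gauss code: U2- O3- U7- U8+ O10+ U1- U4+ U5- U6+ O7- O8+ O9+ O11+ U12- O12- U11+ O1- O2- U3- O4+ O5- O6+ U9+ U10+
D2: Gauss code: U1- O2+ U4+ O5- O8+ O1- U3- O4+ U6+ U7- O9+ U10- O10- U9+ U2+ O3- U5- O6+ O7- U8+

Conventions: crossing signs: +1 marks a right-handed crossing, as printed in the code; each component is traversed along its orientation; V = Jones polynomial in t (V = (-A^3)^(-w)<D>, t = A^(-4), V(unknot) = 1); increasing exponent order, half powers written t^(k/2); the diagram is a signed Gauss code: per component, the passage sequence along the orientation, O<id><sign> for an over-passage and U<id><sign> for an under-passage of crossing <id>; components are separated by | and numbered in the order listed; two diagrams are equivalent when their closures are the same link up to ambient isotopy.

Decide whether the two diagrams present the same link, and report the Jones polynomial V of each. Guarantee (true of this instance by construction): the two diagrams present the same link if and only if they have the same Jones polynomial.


equivalent: yes
D1 (bracket A^-8 - A^-4 + 1 - A^4 + A^8; 12 crossings at w = 0): V = t^-2 - t^-1 + 1 - t + t^2
V(D2) = t^-2 - t^-1 + 1 - t + t^2  (w 0, c 10, <D> = A^-8 - A^-4 + 1 - A^4 + A^8)
key observation: one V(t) for all 2 diagrams — one class (guaranteed)


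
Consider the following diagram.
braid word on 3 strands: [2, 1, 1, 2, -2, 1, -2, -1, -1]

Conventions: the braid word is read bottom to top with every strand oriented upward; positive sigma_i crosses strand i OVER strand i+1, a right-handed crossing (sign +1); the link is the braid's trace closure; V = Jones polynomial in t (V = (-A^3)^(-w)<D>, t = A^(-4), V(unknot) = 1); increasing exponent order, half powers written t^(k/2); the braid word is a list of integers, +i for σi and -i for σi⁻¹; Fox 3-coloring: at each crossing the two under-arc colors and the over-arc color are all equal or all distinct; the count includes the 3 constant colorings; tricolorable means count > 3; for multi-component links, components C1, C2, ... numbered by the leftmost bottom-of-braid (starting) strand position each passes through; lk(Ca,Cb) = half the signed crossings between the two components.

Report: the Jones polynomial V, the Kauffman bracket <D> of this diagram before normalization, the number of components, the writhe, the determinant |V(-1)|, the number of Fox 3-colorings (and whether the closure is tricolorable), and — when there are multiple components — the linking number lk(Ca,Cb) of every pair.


V = -t^(-3/2) - 2t^(1/2) + t^(3/2) - t^(5/2) + t^(7/2)
<D> = -A^-11 + A^-7 - A^-3 + 2A + A^9 (w = +1)
2 components over 9 crossings, w = +1
lk(C1,C2): -1
9 Fox colorings among 3^9, |V(-1)| = 6: tricolorable
why: w = +1 (over 9 crossings) is diagram-only; (-A^3)^(-1) removes it from V
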